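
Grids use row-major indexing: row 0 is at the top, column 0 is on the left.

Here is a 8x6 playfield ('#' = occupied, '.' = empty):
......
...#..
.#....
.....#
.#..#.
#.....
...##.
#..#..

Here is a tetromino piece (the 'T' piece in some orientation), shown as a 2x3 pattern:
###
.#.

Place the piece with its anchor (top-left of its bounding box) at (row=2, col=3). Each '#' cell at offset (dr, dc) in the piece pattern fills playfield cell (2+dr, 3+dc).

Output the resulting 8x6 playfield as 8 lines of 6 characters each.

Answer: ......
...#..
.#.###
....##
.#..#.
#.....
...##.
#..#..

Derivation:
Fill (2+0,3+0) = (2,3)
Fill (2+0,3+1) = (2,4)
Fill (2+0,3+2) = (2,5)
Fill (2+1,3+1) = (3,4)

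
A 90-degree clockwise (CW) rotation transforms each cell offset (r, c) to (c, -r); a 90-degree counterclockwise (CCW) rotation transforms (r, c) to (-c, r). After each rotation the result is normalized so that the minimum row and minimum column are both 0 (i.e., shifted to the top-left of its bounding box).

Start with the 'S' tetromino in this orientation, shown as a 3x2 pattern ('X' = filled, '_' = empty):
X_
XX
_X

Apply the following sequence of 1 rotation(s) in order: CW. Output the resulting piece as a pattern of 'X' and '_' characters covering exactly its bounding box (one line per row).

Start:
X_
XX
_X
After rotation 1 (CW):
_XX
XX_

Answer: _XX
XX_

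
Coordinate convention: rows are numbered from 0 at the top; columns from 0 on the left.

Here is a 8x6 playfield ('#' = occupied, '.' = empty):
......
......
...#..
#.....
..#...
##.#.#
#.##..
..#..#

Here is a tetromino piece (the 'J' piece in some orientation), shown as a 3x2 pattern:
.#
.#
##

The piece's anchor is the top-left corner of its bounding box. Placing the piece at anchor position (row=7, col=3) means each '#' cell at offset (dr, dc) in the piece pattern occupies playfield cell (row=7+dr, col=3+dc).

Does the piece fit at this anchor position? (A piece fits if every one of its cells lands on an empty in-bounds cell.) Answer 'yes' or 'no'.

Answer: no

Derivation:
Check each piece cell at anchor (7, 3):
  offset (0,1) -> (7,4): empty -> OK
  offset (1,1) -> (8,4): out of bounds -> FAIL
  offset (2,0) -> (9,3): out of bounds -> FAIL
  offset (2,1) -> (9,4): out of bounds -> FAIL
All cells valid: no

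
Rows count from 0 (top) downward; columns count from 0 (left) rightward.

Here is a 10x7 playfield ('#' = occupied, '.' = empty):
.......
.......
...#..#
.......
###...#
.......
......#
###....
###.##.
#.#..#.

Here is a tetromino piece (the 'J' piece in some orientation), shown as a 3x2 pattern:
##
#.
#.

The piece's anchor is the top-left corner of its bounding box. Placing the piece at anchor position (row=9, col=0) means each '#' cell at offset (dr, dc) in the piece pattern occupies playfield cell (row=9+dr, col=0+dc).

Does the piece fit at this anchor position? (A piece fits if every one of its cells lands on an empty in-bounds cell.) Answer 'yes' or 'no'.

Answer: no

Derivation:
Check each piece cell at anchor (9, 0):
  offset (0,0) -> (9,0): occupied ('#') -> FAIL
  offset (0,1) -> (9,1): empty -> OK
  offset (1,0) -> (10,0): out of bounds -> FAIL
  offset (2,0) -> (11,0): out of bounds -> FAIL
All cells valid: no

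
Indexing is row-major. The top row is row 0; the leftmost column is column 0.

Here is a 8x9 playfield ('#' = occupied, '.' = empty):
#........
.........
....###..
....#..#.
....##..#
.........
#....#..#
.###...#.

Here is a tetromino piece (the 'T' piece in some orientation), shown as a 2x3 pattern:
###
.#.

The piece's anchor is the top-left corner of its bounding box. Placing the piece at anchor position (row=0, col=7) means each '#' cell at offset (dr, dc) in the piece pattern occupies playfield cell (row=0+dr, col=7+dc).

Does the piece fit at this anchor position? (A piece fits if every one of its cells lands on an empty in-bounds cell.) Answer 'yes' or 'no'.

Answer: no

Derivation:
Check each piece cell at anchor (0, 7):
  offset (0,0) -> (0,7): empty -> OK
  offset (0,1) -> (0,8): empty -> OK
  offset (0,2) -> (0,9): out of bounds -> FAIL
  offset (1,1) -> (1,8): empty -> OK
All cells valid: no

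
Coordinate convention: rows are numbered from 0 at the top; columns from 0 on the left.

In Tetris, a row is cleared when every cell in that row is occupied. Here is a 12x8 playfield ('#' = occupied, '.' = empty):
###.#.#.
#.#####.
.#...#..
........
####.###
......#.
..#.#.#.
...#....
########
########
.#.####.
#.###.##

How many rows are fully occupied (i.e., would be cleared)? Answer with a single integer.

Check each row:
  row 0: 3 empty cells -> not full
  row 1: 2 empty cells -> not full
  row 2: 6 empty cells -> not full
  row 3: 8 empty cells -> not full
  row 4: 1 empty cell -> not full
  row 5: 7 empty cells -> not full
  row 6: 5 empty cells -> not full
  row 7: 7 empty cells -> not full
  row 8: 0 empty cells -> FULL (clear)
  row 9: 0 empty cells -> FULL (clear)
  row 10: 3 empty cells -> not full
  row 11: 2 empty cells -> not full
Total rows cleared: 2

Answer: 2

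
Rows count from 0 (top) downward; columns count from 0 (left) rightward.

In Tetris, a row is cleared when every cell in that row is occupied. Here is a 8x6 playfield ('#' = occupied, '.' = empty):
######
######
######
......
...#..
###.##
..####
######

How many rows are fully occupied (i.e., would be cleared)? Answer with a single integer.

Check each row:
  row 0: 0 empty cells -> FULL (clear)
  row 1: 0 empty cells -> FULL (clear)
  row 2: 0 empty cells -> FULL (clear)
  row 3: 6 empty cells -> not full
  row 4: 5 empty cells -> not full
  row 5: 1 empty cell -> not full
  row 6: 2 empty cells -> not full
  row 7: 0 empty cells -> FULL (clear)
Total rows cleared: 4

Answer: 4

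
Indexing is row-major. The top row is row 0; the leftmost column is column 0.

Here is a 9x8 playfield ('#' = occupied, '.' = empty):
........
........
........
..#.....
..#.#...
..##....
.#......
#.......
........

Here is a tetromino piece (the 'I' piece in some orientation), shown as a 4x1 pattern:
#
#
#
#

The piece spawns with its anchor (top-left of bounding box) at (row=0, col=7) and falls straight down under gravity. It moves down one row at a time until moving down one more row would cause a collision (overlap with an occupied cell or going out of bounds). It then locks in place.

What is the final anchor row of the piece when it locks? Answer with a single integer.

Spawn at (row=0, col=7). Try each row:
  row 0: fits
  row 1: fits
  row 2: fits
  row 3: fits
  row 4: fits
  row 5: fits
  row 6: blocked -> lock at row 5

Answer: 5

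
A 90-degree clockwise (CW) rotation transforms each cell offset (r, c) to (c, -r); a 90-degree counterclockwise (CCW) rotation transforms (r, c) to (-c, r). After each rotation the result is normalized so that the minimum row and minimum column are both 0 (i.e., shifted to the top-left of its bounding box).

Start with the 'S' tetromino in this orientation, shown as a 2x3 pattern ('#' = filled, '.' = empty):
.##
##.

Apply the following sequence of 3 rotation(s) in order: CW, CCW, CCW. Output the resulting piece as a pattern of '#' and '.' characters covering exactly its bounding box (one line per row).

Answer: #.
##
.#

Derivation:
Start:
.##
##.
After rotation 1 (CW):
#.
##
.#
After rotation 2 (CCW):
.##
##.
After rotation 3 (CCW):
#.
##
.#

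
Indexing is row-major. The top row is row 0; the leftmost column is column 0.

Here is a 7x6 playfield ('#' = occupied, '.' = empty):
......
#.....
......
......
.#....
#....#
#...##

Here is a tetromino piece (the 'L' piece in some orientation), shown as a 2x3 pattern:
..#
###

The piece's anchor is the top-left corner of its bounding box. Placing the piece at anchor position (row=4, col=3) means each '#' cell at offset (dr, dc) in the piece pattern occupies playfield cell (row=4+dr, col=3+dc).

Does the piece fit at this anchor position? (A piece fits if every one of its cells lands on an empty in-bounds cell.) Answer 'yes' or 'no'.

Check each piece cell at anchor (4, 3):
  offset (0,2) -> (4,5): empty -> OK
  offset (1,0) -> (5,3): empty -> OK
  offset (1,1) -> (5,4): empty -> OK
  offset (1,2) -> (5,5): occupied ('#') -> FAIL
All cells valid: no

Answer: no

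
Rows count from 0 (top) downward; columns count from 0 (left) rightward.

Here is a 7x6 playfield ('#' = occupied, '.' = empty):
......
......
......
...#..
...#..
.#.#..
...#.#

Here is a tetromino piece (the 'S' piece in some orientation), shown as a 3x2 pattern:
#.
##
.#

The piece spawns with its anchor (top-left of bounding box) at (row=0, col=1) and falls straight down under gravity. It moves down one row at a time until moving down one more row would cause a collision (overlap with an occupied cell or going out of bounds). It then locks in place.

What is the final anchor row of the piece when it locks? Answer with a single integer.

Answer: 3

Derivation:
Spawn at (row=0, col=1). Try each row:
  row 0: fits
  row 1: fits
  row 2: fits
  row 3: fits
  row 4: blocked -> lock at row 3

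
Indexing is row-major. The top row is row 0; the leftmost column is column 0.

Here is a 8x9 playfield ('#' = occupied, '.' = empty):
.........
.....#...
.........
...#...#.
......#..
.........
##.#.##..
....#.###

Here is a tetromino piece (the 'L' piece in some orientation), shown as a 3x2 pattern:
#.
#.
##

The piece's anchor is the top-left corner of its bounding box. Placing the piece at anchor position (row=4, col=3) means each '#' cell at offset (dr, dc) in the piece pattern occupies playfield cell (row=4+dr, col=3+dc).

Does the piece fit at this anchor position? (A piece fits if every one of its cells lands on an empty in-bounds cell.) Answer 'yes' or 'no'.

Answer: no

Derivation:
Check each piece cell at anchor (4, 3):
  offset (0,0) -> (4,3): empty -> OK
  offset (1,0) -> (5,3): empty -> OK
  offset (2,0) -> (6,3): occupied ('#') -> FAIL
  offset (2,1) -> (6,4): empty -> OK
All cells valid: no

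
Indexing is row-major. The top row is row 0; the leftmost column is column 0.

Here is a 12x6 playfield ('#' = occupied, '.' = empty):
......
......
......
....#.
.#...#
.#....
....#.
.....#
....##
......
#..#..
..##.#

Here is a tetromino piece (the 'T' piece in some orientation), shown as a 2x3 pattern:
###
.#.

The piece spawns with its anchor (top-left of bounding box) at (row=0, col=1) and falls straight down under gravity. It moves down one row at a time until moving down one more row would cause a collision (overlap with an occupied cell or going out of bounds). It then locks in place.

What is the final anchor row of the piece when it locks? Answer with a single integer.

Spawn at (row=0, col=1). Try each row:
  row 0: fits
  row 1: fits
  row 2: fits
  row 3: fits
  row 4: blocked -> lock at row 3

Answer: 3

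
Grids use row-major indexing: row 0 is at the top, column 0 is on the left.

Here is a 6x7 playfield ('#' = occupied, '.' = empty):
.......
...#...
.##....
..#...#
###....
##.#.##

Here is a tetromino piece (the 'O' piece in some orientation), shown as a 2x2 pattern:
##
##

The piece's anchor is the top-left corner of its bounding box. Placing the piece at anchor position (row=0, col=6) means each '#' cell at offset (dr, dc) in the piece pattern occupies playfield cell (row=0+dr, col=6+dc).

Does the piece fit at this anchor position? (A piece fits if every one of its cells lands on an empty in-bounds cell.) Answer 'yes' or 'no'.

Answer: no

Derivation:
Check each piece cell at anchor (0, 6):
  offset (0,0) -> (0,6): empty -> OK
  offset (0,1) -> (0,7): out of bounds -> FAIL
  offset (1,0) -> (1,6): empty -> OK
  offset (1,1) -> (1,7): out of bounds -> FAIL
All cells valid: no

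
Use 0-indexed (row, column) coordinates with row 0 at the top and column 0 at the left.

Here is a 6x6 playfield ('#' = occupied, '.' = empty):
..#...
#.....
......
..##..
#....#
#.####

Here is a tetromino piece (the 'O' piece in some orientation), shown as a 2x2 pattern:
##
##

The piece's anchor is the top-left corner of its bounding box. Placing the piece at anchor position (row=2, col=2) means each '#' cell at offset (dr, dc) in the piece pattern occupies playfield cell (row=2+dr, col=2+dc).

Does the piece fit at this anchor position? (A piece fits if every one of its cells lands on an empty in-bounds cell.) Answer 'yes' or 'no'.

Answer: no

Derivation:
Check each piece cell at anchor (2, 2):
  offset (0,0) -> (2,2): empty -> OK
  offset (0,1) -> (2,3): empty -> OK
  offset (1,0) -> (3,2): occupied ('#') -> FAIL
  offset (1,1) -> (3,3): occupied ('#') -> FAIL
All cells valid: no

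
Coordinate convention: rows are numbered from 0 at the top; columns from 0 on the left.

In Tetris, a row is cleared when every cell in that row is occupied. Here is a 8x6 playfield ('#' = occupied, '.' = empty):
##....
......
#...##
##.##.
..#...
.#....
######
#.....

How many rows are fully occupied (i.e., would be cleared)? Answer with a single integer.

Check each row:
  row 0: 4 empty cells -> not full
  row 1: 6 empty cells -> not full
  row 2: 3 empty cells -> not full
  row 3: 2 empty cells -> not full
  row 4: 5 empty cells -> not full
  row 5: 5 empty cells -> not full
  row 6: 0 empty cells -> FULL (clear)
  row 7: 5 empty cells -> not full
Total rows cleared: 1

Answer: 1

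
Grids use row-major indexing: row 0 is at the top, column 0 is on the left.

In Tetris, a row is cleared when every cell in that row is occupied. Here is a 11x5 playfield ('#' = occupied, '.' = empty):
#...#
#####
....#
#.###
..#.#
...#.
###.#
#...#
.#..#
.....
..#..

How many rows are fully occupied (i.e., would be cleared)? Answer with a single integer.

Check each row:
  row 0: 3 empty cells -> not full
  row 1: 0 empty cells -> FULL (clear)
  row 2: 4 empty cells -> not full
  row 3: 1 empty cell -> not full
  row 4: 3 empty cells -> not full
  row 5: 4 empty cells -> not full
  row 6: 1 empty cell -> not full
  row 7: 3 empty cells -> not full
  row 8: 3 empty cells -> not full
  row 9: 5 empty cells -> not full
  row 10: 4 empty cells -> not full
Total rows cleared: 1

Answer: 1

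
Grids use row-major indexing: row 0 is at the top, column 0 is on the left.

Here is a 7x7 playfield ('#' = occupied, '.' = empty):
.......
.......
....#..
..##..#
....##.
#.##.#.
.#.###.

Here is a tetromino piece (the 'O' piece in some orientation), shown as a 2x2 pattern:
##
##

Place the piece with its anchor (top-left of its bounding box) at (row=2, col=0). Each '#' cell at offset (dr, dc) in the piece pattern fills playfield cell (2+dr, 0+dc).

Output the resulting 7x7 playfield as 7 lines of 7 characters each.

Answer: .......
.......
##..#..
####..#
....##.
#.##.#.
.#.###.

Derivation:
Fill (2+0,0+0) = (2,0)
Fill (2+0,0+1) = (2,1)
Fill (2+1,0+0) = (3,0)
Fill (2+1,0+1) = (3,1)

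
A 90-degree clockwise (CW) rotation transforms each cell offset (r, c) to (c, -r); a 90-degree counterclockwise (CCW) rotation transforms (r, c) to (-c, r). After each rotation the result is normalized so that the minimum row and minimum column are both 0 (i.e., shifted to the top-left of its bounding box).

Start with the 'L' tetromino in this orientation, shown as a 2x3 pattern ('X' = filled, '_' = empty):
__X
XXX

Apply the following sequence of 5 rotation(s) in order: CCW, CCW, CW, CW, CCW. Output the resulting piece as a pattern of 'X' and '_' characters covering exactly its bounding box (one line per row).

Start:
__X
XXX
After rotation 1 (CCW):
XX
_X
_X
After rotation 2 (CCW):
XXX
X__
After rotation 3 (CW):
XX
_X
_X
After rotation 4 (CW):
__X
XXX
After rotation 5 (CCW):
XX
_X
_X

Answer: XX
_X
_X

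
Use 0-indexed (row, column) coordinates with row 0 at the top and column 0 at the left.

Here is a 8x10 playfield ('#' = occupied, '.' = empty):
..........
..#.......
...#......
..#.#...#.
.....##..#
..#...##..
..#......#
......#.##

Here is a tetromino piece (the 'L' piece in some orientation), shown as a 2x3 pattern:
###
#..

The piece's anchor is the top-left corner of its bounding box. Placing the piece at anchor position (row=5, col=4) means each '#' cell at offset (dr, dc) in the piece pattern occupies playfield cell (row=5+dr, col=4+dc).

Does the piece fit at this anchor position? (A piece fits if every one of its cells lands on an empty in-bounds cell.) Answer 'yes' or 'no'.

Check each piece cell at anchor (5, 4):
  offset (0,0) -> (5,4): empty -> OK
  offset (0,1) -> (5,5): empty -> OK
  offset (0,2) -> (5,6): occupied ('#') -> FAIL
  offset (1,0) -> (6,4): empty -> OK
All cells valid: no

Answer: no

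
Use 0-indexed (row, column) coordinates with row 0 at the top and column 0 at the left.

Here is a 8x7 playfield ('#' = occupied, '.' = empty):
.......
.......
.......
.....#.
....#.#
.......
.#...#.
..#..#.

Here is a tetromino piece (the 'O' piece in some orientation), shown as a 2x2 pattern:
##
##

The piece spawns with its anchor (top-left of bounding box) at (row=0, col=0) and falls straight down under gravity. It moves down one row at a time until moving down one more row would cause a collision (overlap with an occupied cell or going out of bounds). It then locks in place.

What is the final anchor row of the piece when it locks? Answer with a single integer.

Answer: 4

Derivation:
Spawn at (row=0, col=0). Try each row:
  row 0: fits
  row 1: fits
  row 2: fits
  row 3: fits
  row 4: fits
  row 5: blocked -> lock at row 4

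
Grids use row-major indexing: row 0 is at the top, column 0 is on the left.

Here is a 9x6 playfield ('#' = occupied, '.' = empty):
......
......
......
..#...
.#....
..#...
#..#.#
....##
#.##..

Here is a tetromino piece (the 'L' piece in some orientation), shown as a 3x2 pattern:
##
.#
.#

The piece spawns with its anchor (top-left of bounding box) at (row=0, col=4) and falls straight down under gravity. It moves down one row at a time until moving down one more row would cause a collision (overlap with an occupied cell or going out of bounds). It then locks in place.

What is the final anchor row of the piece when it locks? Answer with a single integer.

Spawn at (row=0, col=4). Try each row:
  row 0: fits
  row 1: fits
  row 2: fits
  row 3: fits
  row 4: blocked -> lock at row 3

Answer: 3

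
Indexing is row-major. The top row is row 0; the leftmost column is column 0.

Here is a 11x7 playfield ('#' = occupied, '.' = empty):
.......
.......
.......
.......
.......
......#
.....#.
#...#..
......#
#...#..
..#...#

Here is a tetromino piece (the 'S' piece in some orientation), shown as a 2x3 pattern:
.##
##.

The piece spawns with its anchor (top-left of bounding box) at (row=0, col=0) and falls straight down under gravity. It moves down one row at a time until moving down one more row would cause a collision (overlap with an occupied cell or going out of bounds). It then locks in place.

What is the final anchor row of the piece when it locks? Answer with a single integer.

Spawn at (row=0, col=0). Try each row:
  row 0: fits
  row 1: fits
  row 2: fits
  row 3: fits
  row 4: fits
  row 5: fits
  row 6: blocked -> lock at row 5

Answer: 5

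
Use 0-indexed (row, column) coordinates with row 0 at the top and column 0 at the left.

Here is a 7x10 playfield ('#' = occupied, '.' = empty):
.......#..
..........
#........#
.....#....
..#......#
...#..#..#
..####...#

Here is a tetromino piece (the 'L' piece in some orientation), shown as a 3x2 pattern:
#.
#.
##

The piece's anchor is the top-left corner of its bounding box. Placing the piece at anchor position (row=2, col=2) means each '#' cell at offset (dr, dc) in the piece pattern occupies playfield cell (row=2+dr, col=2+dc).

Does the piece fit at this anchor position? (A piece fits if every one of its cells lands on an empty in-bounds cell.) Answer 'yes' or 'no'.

Check each piece cell at anchor (2, 2):
  offset (0,0) -> (2,2): empty -> OK
  offset (1,0) -> (3,2): empty -> OK
  offset (2,0) -> (4,2): occupied ('#') -> FAIL
  offset (2,1) -> (4,3): empty -> OK
All cells valid: no

Answer: no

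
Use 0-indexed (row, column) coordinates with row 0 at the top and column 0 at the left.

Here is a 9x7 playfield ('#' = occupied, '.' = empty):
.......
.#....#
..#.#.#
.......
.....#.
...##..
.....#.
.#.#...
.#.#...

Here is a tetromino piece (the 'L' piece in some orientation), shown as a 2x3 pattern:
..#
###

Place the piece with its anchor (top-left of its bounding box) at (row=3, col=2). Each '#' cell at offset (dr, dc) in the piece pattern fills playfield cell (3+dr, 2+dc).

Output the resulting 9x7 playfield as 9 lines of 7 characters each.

Fill (3+0,2+2) = (3,4)
Fill (3+1,2+0) = (4,2)
Fill (3+1,2+1) = (4,3)
Fill (3+1,2+2) = (4,4)

Answer: .......
.#....#
..#.#.#
....#..
..####.
...##..
.....#.
.#.#...
.#.#...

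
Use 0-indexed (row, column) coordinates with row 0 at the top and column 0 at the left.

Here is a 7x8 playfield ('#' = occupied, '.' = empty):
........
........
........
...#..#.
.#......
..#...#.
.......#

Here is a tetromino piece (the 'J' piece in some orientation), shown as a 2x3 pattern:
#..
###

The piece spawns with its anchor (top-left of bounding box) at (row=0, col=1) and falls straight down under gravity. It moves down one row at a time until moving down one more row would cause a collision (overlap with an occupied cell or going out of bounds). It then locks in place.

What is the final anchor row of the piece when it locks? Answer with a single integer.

Answer: 1

Derivation:
Spawn at (row=0, col=1). Try each row:
  row 0: fits
  row 1: fits
  row 2: blocked -> lock at row 1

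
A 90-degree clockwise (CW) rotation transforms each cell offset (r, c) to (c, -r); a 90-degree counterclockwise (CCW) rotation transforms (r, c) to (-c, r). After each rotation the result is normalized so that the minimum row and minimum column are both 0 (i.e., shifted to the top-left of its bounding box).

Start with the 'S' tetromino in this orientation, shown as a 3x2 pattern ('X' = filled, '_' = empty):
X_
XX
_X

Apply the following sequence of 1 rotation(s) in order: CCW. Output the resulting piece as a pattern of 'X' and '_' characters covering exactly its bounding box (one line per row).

Start:
X_
XX
_X
After rotation 1 (CCW):
_XX
XX_

Answer: _XX
XX_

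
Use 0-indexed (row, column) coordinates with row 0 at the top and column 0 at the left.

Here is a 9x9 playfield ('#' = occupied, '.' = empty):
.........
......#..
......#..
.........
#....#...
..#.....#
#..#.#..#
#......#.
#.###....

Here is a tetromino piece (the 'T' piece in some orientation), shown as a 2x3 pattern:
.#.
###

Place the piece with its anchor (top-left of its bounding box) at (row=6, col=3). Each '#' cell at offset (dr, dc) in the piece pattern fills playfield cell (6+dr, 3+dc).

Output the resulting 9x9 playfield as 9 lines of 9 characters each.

Answer: .........
......#..
......#..
.........
#....#...
..#.....#
#..###..#
#..###.#.
#.###....

Derivation:
Fill (6+0,3+1) = (6,4)
Fill (6+1,3+0) = (7,3)
Fill (6+1,3+1) = (7,4)
Fill (6+1,3+2) = (7,5)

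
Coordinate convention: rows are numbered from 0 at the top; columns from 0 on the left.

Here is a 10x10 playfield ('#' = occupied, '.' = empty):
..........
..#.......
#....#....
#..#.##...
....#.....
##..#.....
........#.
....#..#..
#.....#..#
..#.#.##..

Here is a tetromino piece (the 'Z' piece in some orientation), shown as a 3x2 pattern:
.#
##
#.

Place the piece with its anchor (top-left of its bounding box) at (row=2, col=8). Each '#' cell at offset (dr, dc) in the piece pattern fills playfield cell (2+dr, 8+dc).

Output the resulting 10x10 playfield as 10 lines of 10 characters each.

Fill (2+0,8+1) = (2,9)
Fill (2+1,8+0) = (3,8)
Fill (2+1,8+1) = (3,9)
Fill (2+2,8+0) = (4,8)

Answer: ..........
..#.......
#....#...#
#..#.##.##
....#...#.
##..#.....
........#.
....#..#..
#.....#..#
..#.#.##..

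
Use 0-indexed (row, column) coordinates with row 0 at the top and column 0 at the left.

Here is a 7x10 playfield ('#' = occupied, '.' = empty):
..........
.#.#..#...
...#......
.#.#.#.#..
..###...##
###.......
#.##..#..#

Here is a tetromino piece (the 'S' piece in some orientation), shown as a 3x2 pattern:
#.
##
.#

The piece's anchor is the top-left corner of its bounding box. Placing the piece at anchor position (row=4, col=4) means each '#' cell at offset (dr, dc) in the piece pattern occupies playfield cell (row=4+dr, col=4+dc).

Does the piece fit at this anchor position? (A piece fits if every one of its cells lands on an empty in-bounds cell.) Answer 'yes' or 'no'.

Check each piece cell at anchor (4, 4):
  offset (0,0) -> (4,4): occupied ('#') -> FAIL
  offset (1,0) -> (5,4): empty -> OK
  offset (1,1) -> (5,5): empty -> OK
  offset (2,1) -> (6,5): empty -> OK
All cells valid: no

Answer: no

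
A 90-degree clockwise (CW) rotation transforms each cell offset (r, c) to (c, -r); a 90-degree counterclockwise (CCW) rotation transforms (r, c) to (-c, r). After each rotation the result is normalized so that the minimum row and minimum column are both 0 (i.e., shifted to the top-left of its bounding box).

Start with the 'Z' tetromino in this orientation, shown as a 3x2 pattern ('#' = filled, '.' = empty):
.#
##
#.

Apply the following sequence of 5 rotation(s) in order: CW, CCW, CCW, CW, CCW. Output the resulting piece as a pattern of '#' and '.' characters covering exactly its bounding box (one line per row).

Answer: ##.
.##

Derivation:
Start:
.#
##
#.
After rotation 1 (CW):
##.
.##
After rotation 2 (CCW):
.#
##
#.
After rotation 3 (CCW):
##.
.##
After rotation 4 (CW):
.#
##
#.
After rotation 5 (CCW):
##.
.##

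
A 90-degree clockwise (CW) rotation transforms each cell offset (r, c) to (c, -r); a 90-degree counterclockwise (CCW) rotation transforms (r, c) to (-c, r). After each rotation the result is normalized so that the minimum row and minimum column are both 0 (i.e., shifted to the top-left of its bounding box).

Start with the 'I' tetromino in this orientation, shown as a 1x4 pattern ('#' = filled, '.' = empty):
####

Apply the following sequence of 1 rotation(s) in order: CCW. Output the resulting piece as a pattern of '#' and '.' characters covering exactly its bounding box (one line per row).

Answer: #
#
#
#

Derivation:
Start:
####
After rotation 1 (CCW):
#
#
#
#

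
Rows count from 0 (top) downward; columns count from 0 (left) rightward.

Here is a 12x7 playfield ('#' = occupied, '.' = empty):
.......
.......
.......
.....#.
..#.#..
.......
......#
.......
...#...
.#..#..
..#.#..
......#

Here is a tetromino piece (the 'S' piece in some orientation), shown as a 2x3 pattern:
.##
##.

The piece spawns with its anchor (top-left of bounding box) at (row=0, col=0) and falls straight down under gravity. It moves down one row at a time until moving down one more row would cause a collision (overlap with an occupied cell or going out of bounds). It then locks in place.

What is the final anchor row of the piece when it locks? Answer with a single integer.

Answer: 3

Derivation:
Spawn at (row=0, col=0). Try each row:
  row 0: fits
  row 1: fits
  row 2: fits
  row 3: fits
  row 4: blocked -> lock at row 3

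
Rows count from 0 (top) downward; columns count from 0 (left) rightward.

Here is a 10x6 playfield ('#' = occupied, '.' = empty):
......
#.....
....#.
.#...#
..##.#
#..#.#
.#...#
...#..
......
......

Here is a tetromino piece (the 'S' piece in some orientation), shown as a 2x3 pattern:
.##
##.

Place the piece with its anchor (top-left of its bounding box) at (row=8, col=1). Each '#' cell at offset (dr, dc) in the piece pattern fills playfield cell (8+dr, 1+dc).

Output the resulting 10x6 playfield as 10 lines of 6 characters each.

Answer: ......
#.....
....#.
.#...#
..##.#
#..#.#
.#...#
...#..
..##..
.##...

Derivation:
Fill (8+0,1+1) = (8,2)
Fill (8+0,1+2) = (8,3)
Fill (8+1,1+0) = (9,1)
Fill (8+1,1+1) = (9,2)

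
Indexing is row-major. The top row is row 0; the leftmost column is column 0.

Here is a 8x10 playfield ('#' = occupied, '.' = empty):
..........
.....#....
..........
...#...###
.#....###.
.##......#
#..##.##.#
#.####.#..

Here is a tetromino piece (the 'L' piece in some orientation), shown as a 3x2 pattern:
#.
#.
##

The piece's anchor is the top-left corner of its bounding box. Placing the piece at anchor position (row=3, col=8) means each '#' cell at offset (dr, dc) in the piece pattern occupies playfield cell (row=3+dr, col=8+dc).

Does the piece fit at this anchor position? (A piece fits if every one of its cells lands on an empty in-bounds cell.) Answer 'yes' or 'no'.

Answer: no

Derivation:
Check each piece cell at anchor (3, 8):
  offset (0,0) -> (3,8): occupied ('#') -> FAIL
  offset (1,0) -> (4,8): occupied ('#') -> FAIL
  offset (2,0) -> (5,8): empty -> OK
  offset (2,1) -> (5,9): occupied ('#') -> FAIL
All cells valid: no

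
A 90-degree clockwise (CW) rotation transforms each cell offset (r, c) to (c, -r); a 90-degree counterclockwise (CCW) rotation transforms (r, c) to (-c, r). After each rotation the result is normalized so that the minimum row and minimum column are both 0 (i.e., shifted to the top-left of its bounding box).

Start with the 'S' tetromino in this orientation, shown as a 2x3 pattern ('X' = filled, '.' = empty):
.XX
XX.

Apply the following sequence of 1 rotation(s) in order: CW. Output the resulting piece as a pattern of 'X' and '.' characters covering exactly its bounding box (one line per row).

Answer: X.
XX
.X

Derivation:
Start:
.XX
XX.
After rotation 1 (CW):
X.
XX
.X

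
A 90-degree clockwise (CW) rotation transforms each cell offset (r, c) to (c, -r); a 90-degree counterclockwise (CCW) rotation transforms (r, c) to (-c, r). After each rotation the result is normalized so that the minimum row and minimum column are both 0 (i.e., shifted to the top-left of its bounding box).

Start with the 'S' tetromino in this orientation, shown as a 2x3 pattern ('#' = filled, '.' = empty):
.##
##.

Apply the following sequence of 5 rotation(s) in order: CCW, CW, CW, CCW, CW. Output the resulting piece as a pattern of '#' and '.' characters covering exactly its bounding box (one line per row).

Start:
.##
##.
After rotation 1 (CCW):
#.
##
.#
After rotation 2 (CW):
.##
##.
After rotation 3 (CW):
#.
##
.#
After rotation 4 (CCW):
.##
##.
After rotation 5 (CW):
#.
##
.#

Answer: #.
##
.#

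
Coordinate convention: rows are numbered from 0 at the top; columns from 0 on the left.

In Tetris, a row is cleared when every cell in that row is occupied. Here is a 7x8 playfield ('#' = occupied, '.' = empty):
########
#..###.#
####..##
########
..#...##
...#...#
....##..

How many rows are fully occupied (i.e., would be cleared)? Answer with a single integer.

Answer: 2

Derivation:
Check each row:
  row 0: 0 empty cells -> FULL (clear)
  row 1: 3 empty cells -> not full
  row 2: 2 empty cells -> not full
  row 3: 0 empty cells -> FULL (clear)
  row 4: 5 empty cells -> not full
  row 5: 6 empty cells -> not full
  row 6: 6 empty cells -> not full
Total rows cleared: 2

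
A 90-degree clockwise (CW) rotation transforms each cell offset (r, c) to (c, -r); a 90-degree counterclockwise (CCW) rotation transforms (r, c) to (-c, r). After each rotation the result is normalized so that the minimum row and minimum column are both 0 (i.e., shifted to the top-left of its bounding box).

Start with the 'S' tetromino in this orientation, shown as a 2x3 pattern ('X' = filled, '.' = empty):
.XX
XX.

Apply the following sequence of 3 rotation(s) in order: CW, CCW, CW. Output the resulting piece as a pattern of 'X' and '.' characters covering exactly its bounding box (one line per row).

Answer: X.
XX
.X

Derivation:
Start:
.XX
XX.
After rotation 1 (CW):
X.
XX
.X
After rotation 2 (CCW):
.XX
XX.
After rotation 3 (CW):
X.
XX
.X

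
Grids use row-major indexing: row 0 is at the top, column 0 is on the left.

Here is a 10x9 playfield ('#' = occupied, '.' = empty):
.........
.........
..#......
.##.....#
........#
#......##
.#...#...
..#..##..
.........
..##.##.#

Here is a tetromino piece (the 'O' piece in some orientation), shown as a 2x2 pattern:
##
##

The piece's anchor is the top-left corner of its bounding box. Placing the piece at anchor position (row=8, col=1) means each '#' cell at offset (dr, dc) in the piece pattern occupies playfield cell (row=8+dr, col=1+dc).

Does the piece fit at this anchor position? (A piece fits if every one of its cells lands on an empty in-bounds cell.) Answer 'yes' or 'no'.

Answer: no

Derivation:
Check each piece cell at anchor (8, 1):
  offset (0,0) -> (8,1): empty -> OK
  offset (0,1) -> (8,2): empty -> OK
  offset (1,0) -> (9,1): empty -> OK
  offset (1,1) -> (9,2): occupied ('#') -> FAIL
All cells valid: no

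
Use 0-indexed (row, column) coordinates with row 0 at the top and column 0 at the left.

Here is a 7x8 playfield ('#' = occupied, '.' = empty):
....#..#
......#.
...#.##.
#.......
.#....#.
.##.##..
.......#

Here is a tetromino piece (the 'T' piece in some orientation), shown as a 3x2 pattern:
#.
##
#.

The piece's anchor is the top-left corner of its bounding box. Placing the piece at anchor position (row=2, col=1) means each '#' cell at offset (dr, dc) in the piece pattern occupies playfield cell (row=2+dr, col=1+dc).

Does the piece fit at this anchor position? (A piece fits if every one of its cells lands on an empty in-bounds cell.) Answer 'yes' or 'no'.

Check each piece cell at anchor (2, 1):
  offset (0,0) -> (2,1): empty -> OK
  offset (1,0) -> (3,1): empty -> OK
  offset (1,1) -> (3,2): empty -> OK
  offset (2,0) -> (4,1): occupied ('#') -> FAIL
All cells valid: no

Answer: no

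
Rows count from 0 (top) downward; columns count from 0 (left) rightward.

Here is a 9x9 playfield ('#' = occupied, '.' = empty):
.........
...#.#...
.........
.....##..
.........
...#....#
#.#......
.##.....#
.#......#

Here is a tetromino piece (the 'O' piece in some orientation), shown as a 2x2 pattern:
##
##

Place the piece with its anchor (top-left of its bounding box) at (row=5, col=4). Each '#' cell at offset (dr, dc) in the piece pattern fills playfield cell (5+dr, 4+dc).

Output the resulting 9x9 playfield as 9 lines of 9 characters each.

Answer: .........
...#.#...
.........
.....##..
.........
...###..#
#.#.##...
.##.....#
.#......#

Derivation:
Fill (5+0,4+0) = (5,4)
Fill (5+0,4+1) = (5,5)
Fill (5+1,4+0) = (6,4)
Fill (5+1,4+1) = (6,5)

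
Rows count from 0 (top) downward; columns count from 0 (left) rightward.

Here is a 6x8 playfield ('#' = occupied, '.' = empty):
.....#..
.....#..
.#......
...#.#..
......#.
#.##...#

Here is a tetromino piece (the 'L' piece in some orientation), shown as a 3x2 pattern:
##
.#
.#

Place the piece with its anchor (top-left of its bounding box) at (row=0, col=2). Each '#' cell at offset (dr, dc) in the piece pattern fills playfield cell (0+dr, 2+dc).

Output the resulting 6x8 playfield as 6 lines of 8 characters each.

Fill (0+0,2+0) = (0,2)
Fill (0+0,2+1) = (0,3)
Fill (0+1,2+1) = (1,3)
Fill (0+2,2+1) = (2,3)

Answer: ..##.#..
...#.#..
.#.#....
...#.#..
......#.
#.##...#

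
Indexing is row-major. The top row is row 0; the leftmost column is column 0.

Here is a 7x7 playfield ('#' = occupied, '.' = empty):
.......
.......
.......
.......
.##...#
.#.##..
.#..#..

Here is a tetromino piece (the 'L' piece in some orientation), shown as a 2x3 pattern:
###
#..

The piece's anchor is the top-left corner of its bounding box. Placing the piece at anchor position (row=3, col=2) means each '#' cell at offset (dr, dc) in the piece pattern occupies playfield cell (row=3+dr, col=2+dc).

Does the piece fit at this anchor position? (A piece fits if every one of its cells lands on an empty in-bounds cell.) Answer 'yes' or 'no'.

Answer: no

Derivation:
Check each piece cell at anchor (3, 2):
  offset (0,0) -> (3,2): empty -> OK
  offset (0,1) -> (3,3): empty -> OK
  offset (0,2) -> (3,4): empty -> OK
  offset (1,0) -> (4,2): occupied ('#') -> FAIL
All cells valid: no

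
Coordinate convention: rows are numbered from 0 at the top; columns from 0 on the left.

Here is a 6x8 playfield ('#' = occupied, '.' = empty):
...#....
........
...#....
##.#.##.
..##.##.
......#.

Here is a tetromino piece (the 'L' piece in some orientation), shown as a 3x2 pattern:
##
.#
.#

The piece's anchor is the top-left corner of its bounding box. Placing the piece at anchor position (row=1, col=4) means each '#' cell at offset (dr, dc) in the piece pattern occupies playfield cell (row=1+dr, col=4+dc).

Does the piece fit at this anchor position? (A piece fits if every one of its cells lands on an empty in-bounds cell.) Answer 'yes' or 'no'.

Answer: no

Derivation:
Check each piece cell at anchor (1, 4):
  offset (0,0) -> (1,4): empty -> OK
  offset (0,1) -> (1,5): empty -> OK
  offset (1,1) -> (2,5): empty -> OK
  offset (2,1) -> (3,5): occupied ('#') -> FAIL
All cells valid: no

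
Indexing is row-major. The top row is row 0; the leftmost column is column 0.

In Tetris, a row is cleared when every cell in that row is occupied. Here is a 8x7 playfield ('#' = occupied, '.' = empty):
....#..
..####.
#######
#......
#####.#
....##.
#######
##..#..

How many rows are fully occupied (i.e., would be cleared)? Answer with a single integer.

Answer: 2

Derivation:
Check each row:
  row 0: 6 empty cells -> not full
  row 1: 3 empty cells -> not full
  row 2: 0 empty cells -> FULL (clear)
  row 3: 6 empty cells -> not full
  row 4: 1 empty cell -> not full
  row 5: 5 empty cells -> not full
  row 6: 0 empty cells -> FULL (clear)
  row 7: 4 empty cells -> not full
Total rows cleared: 2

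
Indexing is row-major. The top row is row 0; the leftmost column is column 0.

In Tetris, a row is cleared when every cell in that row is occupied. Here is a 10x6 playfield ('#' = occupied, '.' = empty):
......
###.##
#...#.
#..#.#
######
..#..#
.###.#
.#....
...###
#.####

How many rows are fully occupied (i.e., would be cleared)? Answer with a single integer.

Check each row:
  row 0: 6 empty cells -> not full
  row 1: 1 empty cell -> not full
  row 2: 4 empty cells -> not full
  row 3: 3 empty cells -> not full
  row 4: 0 empty cells -> FULL (clear)
  row 5: 4 empty cells -> not full
  row 6: 2 empty cells -> not full
  row 7: 5 empty cells -> not full
  row 8: 3 empty cells -> not full
  row 9: 1 empty cell -> not full
Total rows cleared: 1

Answer: 1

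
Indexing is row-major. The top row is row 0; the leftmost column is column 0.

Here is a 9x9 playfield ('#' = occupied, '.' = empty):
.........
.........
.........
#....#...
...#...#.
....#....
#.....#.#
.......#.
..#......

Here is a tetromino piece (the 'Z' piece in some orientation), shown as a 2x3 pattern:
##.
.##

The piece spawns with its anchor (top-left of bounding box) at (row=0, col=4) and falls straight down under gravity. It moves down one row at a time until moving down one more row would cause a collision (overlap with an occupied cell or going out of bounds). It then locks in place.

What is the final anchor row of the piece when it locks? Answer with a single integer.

Answer: 1

Derivation:
Spawn at (row=0, col=4). Try each row:
  row 0: fits
  row 1: fits
  row 2: blocked -> lock at row 1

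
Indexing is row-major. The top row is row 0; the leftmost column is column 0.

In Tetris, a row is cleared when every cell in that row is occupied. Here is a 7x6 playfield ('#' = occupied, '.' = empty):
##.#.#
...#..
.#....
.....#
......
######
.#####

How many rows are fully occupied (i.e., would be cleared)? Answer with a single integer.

Answer: 1

Derivation:
Check each row:
  row 0: 2 empty cells -> not full
  row 1: 5 empty cells -> not full
  row 2: 5 empty cells -> not full
  row 3: 5 empty cells -> not full
  row 4: 6 empty cells -> not full
  row 5: 0 empty cells -> FULL (clear)
  row 6: 1 empty cell -> not full
Total rows cleared: 1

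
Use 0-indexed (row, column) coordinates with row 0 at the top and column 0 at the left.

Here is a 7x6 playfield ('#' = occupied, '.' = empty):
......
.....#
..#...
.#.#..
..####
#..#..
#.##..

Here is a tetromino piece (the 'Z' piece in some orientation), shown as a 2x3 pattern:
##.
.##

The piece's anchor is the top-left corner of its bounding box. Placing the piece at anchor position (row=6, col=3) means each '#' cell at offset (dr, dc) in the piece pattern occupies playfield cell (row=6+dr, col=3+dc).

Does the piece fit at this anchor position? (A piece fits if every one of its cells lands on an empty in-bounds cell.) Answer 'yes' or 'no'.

Check each piece cell at anchor (6, 3):
  offset (0,0) -> (6,3): occupied ('#') -> FAIL
  offset (0,1) -> (6,4): empty -> OK
  offset (1,1) -> (7,4): out of bounds -> FAIL
  offset (1,2) -> (7,5): out of bounds -> FAIL
All cells valid: no

Answer: no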